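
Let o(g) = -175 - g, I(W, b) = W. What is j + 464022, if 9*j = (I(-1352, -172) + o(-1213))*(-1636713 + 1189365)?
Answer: 48214490/3 ≈ 1.6071e+7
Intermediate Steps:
j = 46822424/3 (j = ((-1352 + (-175 - 1*(-1213)))*(-1636713 + 1189365))/9 = ((-1352 + (-175 + 1213))*(-447348))/9 = ((-1352 + 1038)*(-447348))/9 = (-314*(-447348))/9 = (⅑)*140467272 = 46822424/3 ≈ 1.5607e+7)
j + 464022 = 46822424/3 + 464022 = 48214490/3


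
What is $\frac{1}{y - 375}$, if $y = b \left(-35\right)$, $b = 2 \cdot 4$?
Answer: $- \frac{1}{655} \approx -0.0015267$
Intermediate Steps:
$b = 8$
$y = -280$ ($y = 8 \left(-35\right) = -280$)
$\frac{1}{y - 375} = \frac{1}{-280 - 375} = \frac{1}{-655} = - \frac{1}{655}$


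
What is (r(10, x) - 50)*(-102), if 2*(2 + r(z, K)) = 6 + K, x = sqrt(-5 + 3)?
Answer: 4998 - 51*I*sqrt(2) ≈ 4998.0 - 72.125*I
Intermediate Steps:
x = I*sqrt(2) (x = sqrt(-2) = I*sqrt(2) ≈ 1.4142*I)
r(z, K) = 1 + K/2 (r(z, K) = -2 + (6 + K)/2 = -2 + (3 + K/2) = 1 + K/2)
(r(10, x) - 50)*(-102) = ((1 + (I*sqrt(2))/2) - 50)*(-102) = ((1 + I*sqrt(2)/2) - 50)*(-102) = (-49 + I*sqrt(2)/2)*(-102) = 4998 - 51*I*sqrt(2)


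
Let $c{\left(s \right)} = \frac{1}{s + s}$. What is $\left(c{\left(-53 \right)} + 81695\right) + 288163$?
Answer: $\frac{39204947}{106} \approx 3.6986 \cdot 10^{5}$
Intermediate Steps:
$c{\left(s \right)} = \frac{1}{2 s}$
$\left(c{\left(-53 \right)} + 81695\right) + 288163 = \left(\frac{1}{2 \left(-53\right)} + 81695\right) + 288163 = \left(\frac{1}{2} \left(- \frac{1}{53}\right) + 81695\right) + 288163 = \left(- \frac{1}{106} + 81695\right) + 288163 = \frac{8659669}{106} + 288163 = \frac{39204947}{106}$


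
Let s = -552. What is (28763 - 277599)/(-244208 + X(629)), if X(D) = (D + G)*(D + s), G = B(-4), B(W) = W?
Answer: 248836/196083 ≈ 1.2690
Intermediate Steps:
G = -4
X(D) = (-552 + D)*(-4 + D) (X(D) = (D - 4)*(D - 552) = (-4 + D)*(-552 + D) = (-552 + D)*(-4 + D))
(28763 - 277599)/(-244208 + X(629)) = (28763 - 277599)/(-244208 + (2208 + 629² - 556*629)) = -248836/(-244208 + (2208 + 395641 - 349724)) = -248836/(-244208 + 48125) = -248836/(-196083) = -248836*(-1/196083) = 248836/196083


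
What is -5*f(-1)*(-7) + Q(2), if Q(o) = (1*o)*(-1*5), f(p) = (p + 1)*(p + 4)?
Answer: -10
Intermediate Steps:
f(p) = (1 + p)*(4 + p)
Q(o) = -5*o (Q(o) = o*(-5) = -5*o)
-5*f(-1)*(-7) + Q(2) = -5*(4 + (-1)**2 + 5*(-1))*(-7) - 5*2 = -5*(4 + 1 - 5)*(-7) - 10 = -5*0*(-7) - 10 = 0*(-7) - 10 = 0 - 10 = -10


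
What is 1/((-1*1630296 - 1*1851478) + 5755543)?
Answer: 1/2273769 ≈ 4.3980e-7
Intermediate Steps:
1/((-1*1630296 - 1*1851478) + 5755543) = 1/((-1630296 - 1851478) + 5755543) = 1/(-3481774 + 5755543) = 1/2273769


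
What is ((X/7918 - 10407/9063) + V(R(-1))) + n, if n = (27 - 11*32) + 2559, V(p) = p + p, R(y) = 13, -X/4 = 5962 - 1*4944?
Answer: 27010029613/11960139 ≈ 2258.3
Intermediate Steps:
X = -4072 (X = -4*(5962 - 1*4944) = -4*(5962 - 4944) = -4*1018 = -4072)
V(p) = 2*p
n = 2234 (n = (27 - 352) + 2559 = -325 + 2559 = 2234)
((X/7918 - 10407/9063) + V(R(-1))) + n = ((-4072/7918 - 10407/9063) + 2*13) + 2234 = ((-4072*1/7918 - 10407*1/9063) + 26) + 2234 = ((-2036/3959 - 3469/3021) + 26) + 2234 = (-19884527/11960139 + 26) + 2234 = 291079087/11960139 + 2234 = 27010029613/11960139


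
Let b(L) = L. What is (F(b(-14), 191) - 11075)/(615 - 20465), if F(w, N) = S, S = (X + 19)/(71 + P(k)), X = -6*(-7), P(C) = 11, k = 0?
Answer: 908089/1627700 ≈ 0.55790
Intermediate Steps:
X = 42
S = 61/82 (S = (42 + 19)/(71 + 11) = 61/82 ≈ 0.74390)
F(w, N) = 61/82
(F(b(-14), 191) - 11075)/(615 - 20465) = (61/82 - 11075)/(615 - 20465) = -908089/82/(-19850) = -908089/82*(-1/19850) = 908089/1627700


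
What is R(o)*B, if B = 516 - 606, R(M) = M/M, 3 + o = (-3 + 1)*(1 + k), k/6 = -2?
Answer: -90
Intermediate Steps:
k = -12 (k = 6*(-2) = -12)
o = 19 (o = -3 + (-3 + 1)*(1 - 12) = -3 - 2*(-11) = -3 + 22 = 19)
R(M) = 1
B = -90
R(o)*B = 1*(-90) = -90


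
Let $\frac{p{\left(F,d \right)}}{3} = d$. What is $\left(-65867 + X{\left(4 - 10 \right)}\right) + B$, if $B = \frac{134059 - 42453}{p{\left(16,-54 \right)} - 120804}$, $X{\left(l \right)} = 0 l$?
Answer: $- \frac{3983879564}{60483} \approx -65868.0$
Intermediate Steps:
$p{\left(F,d \right)} = 3 d$
$X{\left(l \right)} = 0$
$B = - \frac{45803}{60483}$ ($B = \frac{134059 - 42453}{3 \left(-54\right) - 120804} = \frac{91606}{-162 - 120804} = \frac{91606}{-120966} = 91606 \left(- \frac{1}{120966}\right) = - \frac{45803}{60483} \approx -0.75729$)
$\left(-65867 + X{\left(4 - 10 \right)}\right) + B = \left(-65867 + 0\right) - \frac{45803}{60483} = -65867 - \frac{45803}{60483} = - \frac{3983879564}{60483}$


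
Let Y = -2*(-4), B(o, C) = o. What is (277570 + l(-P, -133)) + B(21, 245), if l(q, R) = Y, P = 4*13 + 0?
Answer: 277599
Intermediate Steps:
P = 52 (P = 52 + 0 = 52)
Y = 8
l(q, R) = 8
(277570 + l(-P, -133)) + B(21, 245) = (277570 + 8) + 21 = 277578 + 21 = 277599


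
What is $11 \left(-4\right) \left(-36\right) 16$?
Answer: $25344$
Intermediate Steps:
$11 \left(-4\right) \left(-36\right) 16 = \left(-44\right) \left(-36\right) 16 = 1584 \cdot 16 = 25344$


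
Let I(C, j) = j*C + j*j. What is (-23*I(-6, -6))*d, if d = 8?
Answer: -13248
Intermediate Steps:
I(C, j) = j² + C*j (I(C, j) = C*j + j² = j² + C*j)
(-23*I(-6, -6))*d = -(-138)*(-6 - 6)*8 = -(-138)*(-12)*8 = -23*72*8 = -1656*8 = -13248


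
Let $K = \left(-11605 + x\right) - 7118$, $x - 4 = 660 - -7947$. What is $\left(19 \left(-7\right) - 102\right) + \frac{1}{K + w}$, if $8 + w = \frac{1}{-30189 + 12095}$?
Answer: $- \frac{43031169129}{183111281} \approx -235.0$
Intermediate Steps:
$w = - \frac{144753}{18094}$ ($w = -8 + \frac{1}{-30189 + 12095} = -8 + \frac{1}{-18094} = -8 - \frac{1}{18094} = - \frac{144753}{18094} \approx -8.0001$)
$x = 8611$ ($x = 4 + \left(660 - -7947\right) = 4 + \left(660 + 7947\right) = 4 + 8607 = 8611$)
$K = -10112$ ($K = \left(-11605 + 8611\right) - 7118 = -2994 - 7118 = -10112$)
$\left(19 \left(-7\right) - 102\right) + \frac{1}{K + w} = \left(19 \left(-7\right) - 102\right) + \frac{1}{-10112 - \frac{144753}{18094}} = \left(-133 - 102\right) + \frac{1}{- \frac{183111281}{18094}} = -235 - \frac{18094}{183111281} = - \frac{43031169129}{183111281}$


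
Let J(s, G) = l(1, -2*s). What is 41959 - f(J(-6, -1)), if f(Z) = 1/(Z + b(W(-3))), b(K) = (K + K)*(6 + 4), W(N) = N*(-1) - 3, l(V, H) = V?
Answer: 41958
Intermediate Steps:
J(s, G) = 1
W(N) = -3 - N (W(N) = -N - 3 = -3 - N)
b(K) = 20*K (b(K) = (2*K)*10 = 20*K)
f(Z) = 1/Z (f(Z) = 1/(Z + 20*(-3 - 1*(-3))) = 1/(Z + 20*(-3 + 3)) = 1/(Z + 20*0) = 1/(Z + 0) = 1/Z)
41959 - f(J(-6, -1)) = 41959 - 1/1 = 41959 - 1*1 = 41959 - 1 = 41958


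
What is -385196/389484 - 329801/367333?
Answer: -67486853738/35767581543 ≈ -1.8868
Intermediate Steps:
-385196/389484 - 329801/367333 = -385196*1/389484 - 329801*1/367333 = -96299/97371 - 329801/367333 = -67486853738/35767581543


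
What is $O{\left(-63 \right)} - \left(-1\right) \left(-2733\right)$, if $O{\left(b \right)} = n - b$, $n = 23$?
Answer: $-2647$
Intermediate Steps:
$O{\left(b \right)} = 23 - b$
$O{\left(-63 \right)} - \left(-1\right) \left(-2733\right) = \left(23 - -63\right) - \left(-1\right) \left(-2733\right) = \left(23 + 63\right) - 2733 = 86 - 2733 = -2647$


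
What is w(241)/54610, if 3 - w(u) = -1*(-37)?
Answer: -17/27305 ≈ -0.00062260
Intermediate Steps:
w(u) = -34 (w(u) = 3 - (-1)*(-37) = 3 - 1*37 = 3 - 37 = -34)
w(241)/54610 = -34/54610 = -34*1/54610 = -17/27305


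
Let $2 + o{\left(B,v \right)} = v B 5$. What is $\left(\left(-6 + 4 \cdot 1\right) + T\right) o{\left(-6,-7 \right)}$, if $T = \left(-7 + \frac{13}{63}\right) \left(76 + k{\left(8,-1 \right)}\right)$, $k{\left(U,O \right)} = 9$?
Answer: $- \frac{7593248}{63} \approx -1.2053 \cdot 10^{5}$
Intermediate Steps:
$o{\left(B,v \right)} = -2 + 5 B v$ ($o{\left(B,v \right)} = -2 + v B 5 = -2 + B v 5 = -2 + 5 B v$)
$T = - \frac{36380}{63}$ ($T = \left(-7 + \frac{13}{63}\right) \left(76 + 9\right) = \left(-7 + 13 \cdot \frac{1}{63}\right) 85 = \left(-7 + \frac{13}{63}\right) 85 = \left(- \frac{428}{63}\right) 85 = - \frac{36380}{63} \approx -577.46$)
$\left(\left(-6 + 4 \cdot 1\right) + T\right) o{\left(-6,-7 \right)} = \left(\left(-6 + 4 \cdot 1\right) - \frac{36380}{63}\right) \left(-2 + 5 \left(-6\right) \left(-7\right)\right) = \left(\left(-6 + 4\right) - \frac{36380}{63}\right) \left(-2 + 210\right) = \left(-2 - \frac{36380}{63}\right) 208 = \left(- \frac{36506}{63}\right) 208 = - \frac{7593248}{63}$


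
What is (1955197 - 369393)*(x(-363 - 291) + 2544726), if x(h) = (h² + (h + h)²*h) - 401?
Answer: -1769651038919060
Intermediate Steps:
x(h) = -401 + h² + 4*h³ (x(h) = (h² + (2*h)²*h) - 401 = (h² + (4*h²)*h) - 401 = (h² + 4*h³) - 401 = -401 + h² + 4*h³)
(1955197 - 369393)*(x(-363 - 291) + 2544726) = (1955197 - 369393)*((-401 + (-363 - 291)² + 4*(-363 - 291)³) + 2544726) = 1585804*((-401 + (-654)² + 4*(-654)³) + 2544726) = 1585804*((-401 + 427716 + 4*(-279726264)) + 2544726) = 1585804*((-401 + 427716 - 1118905056) + 2544726) = 1585804*(-1118477741 + 2544726) = 1585804*(-1115933015) = -1769651038919060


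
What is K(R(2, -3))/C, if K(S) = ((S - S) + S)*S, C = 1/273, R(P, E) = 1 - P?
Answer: 273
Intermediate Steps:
C = 1/273 ≈ 0.0036630
K(S) = S**2 (K(S) = (0 + S)*S = S*S = S**2)
K(R(2, -3))/C = (1 - 1*2)**2/(1/273) = (1 - 2)**2*273 = (-1)**2*273 = 1*273 = 273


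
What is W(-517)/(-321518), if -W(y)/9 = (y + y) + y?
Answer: -13959/321518 ≈ -0.043416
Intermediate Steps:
W(y) = -27*y (W(y) = -9*((y + y) + y) = -9*(2*y + y) = -27*y)
W(-517)/(-321518) = -27*(-517)/(-321518) = 13959*(-1/321518) = -13959/321518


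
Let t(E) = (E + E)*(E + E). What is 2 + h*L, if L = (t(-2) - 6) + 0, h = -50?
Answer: -498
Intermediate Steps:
t(E) = 4*E² (t(E) = (2*E)*(2*E) = 4*E²)
L = 10 (L = (4*(-2)² - 6) + 0 = (4*4 - 6) + 0 = (16 - 6) + 0 = 10 + 0 = 10)
2 + h*L = 2 - 50*10 = 2 - 500 = -498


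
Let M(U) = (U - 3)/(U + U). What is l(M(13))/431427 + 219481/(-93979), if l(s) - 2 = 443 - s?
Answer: -1230427183411/527086014429 ≈ -2.3344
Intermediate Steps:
M(U) = (-3 + U)/(2*U) (M(U) = (-3 + U)/((2*U)) = (-3 + U)*(1/(2*U)) = (-3 + U)/(2*U))
l(s) = 445 - s (l(s) = 2 + (443 - s) = 445 - s)
l(M(13))/431427 + 219481/(-93979) = (445 - (-3 + 13)/(2*13))/431427 + 219481/(-93979) = (445 - 10/(2*13))*(1/431427) + 219481*(-1/93979) = (445 - 1*5/13)*(1/431427) - 219481/93979 = (445 - 5/13)*(1/431427) - 219481/93979 = (5780/13)*(1/431427) - 219481/93979 = 5780/5608551 - 219481/93979 = -1230427183411/527086014429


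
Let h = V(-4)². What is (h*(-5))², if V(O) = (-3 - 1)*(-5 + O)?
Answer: 41990400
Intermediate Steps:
V(O) = 20 - 4*O (V(O) = -4*(-5 + O) = 20 - 4*O)
h = 1296 (h = (20 - 4*(-4))² = (20 + 16)² = 36² = 1296)
(h*(-5))² = (1296*(-5))² = (-6480)² = 41990400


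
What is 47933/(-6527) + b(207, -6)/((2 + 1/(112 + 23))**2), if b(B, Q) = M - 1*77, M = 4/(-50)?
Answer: -12689266094/479349407 ≈ -26.472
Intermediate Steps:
M = -2/25 (M = 4*(-1/50) = -2/25 ≈ -0.080000)
b(B, Q) = -1927/25 (b(B, Q) = -2/25 - 1*77 = -2/25 - 77 = -1927/25)
47933/(-6527) + b(207, -6)/((2 + 1/(112 + 23))**2) = 47933/(-6527) - 1927/(25*(2 + 1/(112 + 23))**2) = 47933*(-1/6527) - 1927/(25*(2 + 1/135)**2) = -47933/6527 - 1927/(25*(2 + 1/135)**2) = -47933/6527 - 1927/(25*((271/135)**2)) = -47933/6527 - 1927/(25*73441/18225) = -47933/6527 - 1927/25*18225/73441 = -47933/6527 - 1404783/73441 = -12689266094/479349407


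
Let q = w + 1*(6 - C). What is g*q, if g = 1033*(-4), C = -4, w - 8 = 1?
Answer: -78508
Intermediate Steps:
w = 9 (w = 8 + 1 = 9)
g = -4132
q = 19 (q = 9 + 1*(6 - 1*(-4)) = 9 + 1*(6 + 4) = 9 + 1*10 = 9 + 10 = 19)
g*q = -4132*19 = -78508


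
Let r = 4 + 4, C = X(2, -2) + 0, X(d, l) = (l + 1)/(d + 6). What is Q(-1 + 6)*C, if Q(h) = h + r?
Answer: -13/8 ≈ -1.6250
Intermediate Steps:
X(d, l) = (1 + l)/(6 + d)
C = -⅛ (C = (1 - 2)/(6 + 2) + 0 = -1/8 + 0 = (⅛)*(-1) + 0 = -⅛ + 0 = -⅛ ≈ -0.12500)
r = 8
Q(h) = 8 + h (Q(h) = h + 8 = 8 + h)
Q(-1 + 6)*C = (8 + (-1 + 6))*(-⅛) = (8 + 5)*(-⅛) = 13*(-⅛) = -13/8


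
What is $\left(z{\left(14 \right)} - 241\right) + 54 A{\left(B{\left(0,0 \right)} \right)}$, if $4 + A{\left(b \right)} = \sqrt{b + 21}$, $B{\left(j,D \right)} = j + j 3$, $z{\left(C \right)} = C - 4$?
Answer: $-447 + 54 \sqrt{21} \approx -199.54$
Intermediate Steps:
$z{\left(C \right)} = -4 + C$
$B{\left(j,D \right)} = 4 j$ ($B{\left(j,D \right)} = j + 3 j = 4 j$)
$A{\left(b \right)} = -4 + \sqrt{21 + b}$ ($A{\left(b \right)} = -4 + \sqrt{b + 21} = -4 + \sqrt{21 + b}$)
$\left(z{\left(14 \right)} - 241\right) + 54 A{\left(B{\left(0,0 \right)} \right)} = \left(\left(-4 + 14\right) - 241\right) + 54 \left(-4 + \sqrt{21 + 4 \cdot 0}\right) = \left(10 - 241\right) + 54 \left(-4 + \sqrt{21 + 0}\right) = -231 + 54 \left(-4 + \sqrt{21}\right) = -231 - \left(216 - 54 \sqrt{21}\right) = -447 + 54 \sqrt{21}$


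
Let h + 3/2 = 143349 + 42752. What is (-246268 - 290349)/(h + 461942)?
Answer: -1073234/1296083 ≈ -0.82806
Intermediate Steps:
h = 372199/2 (h = -3/2 + (143349 + 42752) = -3/2 + 186101 = 372199/2 ≈ 1.8610e+5)
(-246268 - 290349)/(h + 461942) = (-246268 - 290349)/(372199/2 + 461942) = -536617/1296083/2 = -536617*2/1296083 = -1073234/1296083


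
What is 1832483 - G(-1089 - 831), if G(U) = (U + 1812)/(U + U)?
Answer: 586394551/320 ≈ 1.8325e+6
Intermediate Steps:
G(U) = (1812 + U)/(2*U) (G(U) = (1812 + U)/((2*U)) = (1812 + U)*(1/(2*U)) = (1812 + U)/(2*U))
1832483 - G(-1089 - 831) = 1832483 - (1812 + (-1089 - 831))/(2*(-1089 - 831)) = 1832483 - (1812 - 1920)/(2*(-1920)) = 1832483 - (-1)*(-108)/(2*1920) = 1832483 - 1*9/320 = 1832483 - 9/320 = 586394551/320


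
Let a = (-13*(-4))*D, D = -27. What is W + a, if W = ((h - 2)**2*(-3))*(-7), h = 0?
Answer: -1320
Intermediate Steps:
a = -1404 (a = -13*(-4)*(-27) = 52*(-27) = -1404)
W = 84 (W = ((0 - 2)**2*(-3))*(-7) = ((-2)**2*(-3))*(-7) = (4*(-3))*(-7) = -12*(-7) = 84)
W + a = 84 - 1404 = -1320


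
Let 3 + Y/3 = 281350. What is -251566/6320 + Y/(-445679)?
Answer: -58726011217/1408345640 ≈ -41.699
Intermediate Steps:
Y = 844041 (Y = -9 + 3*281350 = -9 + 844050 = 844041)
-251566/6320 + Y/(-445679) = -251566/6320 + 844041/(-445679) = -251566*1/6320 + 844041*(-1/445679) = -125783/3160 - 844041/445679 = -58726011217/1408345640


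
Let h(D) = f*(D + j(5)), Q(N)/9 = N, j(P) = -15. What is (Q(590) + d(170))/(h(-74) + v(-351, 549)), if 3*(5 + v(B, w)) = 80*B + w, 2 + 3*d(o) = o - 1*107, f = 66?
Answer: -15991/45168 ≈ -0.35403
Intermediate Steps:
Q(N) = 9*N
d(o) = -109/3 + o/3 (d(o) = -2/3 + (o - 1*107)/3 = -2/3 + (o - 107)/3 = -2/3 + (-107 + o)/3 = -2/3 + (-107/3 + o/3) = -109/3 + o/3)
v(B, w) = -5 + w/3 + 80*B/3 (v(B, w) = -5 + (80*B + w)/3 = -5 + (w + 80*B)/3 = -5 + (w/3 + 80*B/3) = -5 + w/3 + 80*B/3)
h(D) = -990 + 66*D (h(D) = 66*(D - 15) = 66*(-15 + D) = -990 + 66*D)
(Q(590) + d(170))/(h(-74) + v(-351, 549)) = (9*590 + (-109/3 + (1/3)*170))/((-990 + 66*(-74)) + (-5 + (1/3)*549 + (80/3)*(-351))) = (5310 + (-109/3 + 170/3))/((-990 - 4884) + (-5 + 183 - 9360)) = (5310 + 61/3)/(-5874 - 9182) = (15991/3)/(-15056) = (15991/3)*(-1/15056) = -15991/45168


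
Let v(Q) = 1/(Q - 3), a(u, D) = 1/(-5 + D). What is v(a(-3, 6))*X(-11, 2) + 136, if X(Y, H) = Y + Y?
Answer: 147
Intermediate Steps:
X(Y, H) = 2*Y
v(Q) = 1/(-3 + Q)
v(a(-3, 6))*X(-11, 2) + 136 = (2*(-11))/(-3 + 1/(-5 + 6)) + 136 = -22/(-3 + 1/1) + 136 = -22/(-3 + 1) + 136 = -22/(-2) + 136 = -½*(-22) + 136 = 11 + 136 = 147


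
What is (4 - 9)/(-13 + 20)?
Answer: -5/7 ≈ -0.71429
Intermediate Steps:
(4 - 9)/(-13 + 20) = -5/7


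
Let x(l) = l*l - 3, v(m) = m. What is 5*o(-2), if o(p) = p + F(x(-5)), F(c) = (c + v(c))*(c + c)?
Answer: 9670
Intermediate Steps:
x(l) = -3 + l² (x(l) = l² - 3 = -3 + l²)
F(c) = 4*c² (F(c) = (c + c)*(c + c) = (2*c)*(2*c) = 4*c²)
o(p) = 1936 + p (o(p) = p + 4*(-3 + (-5)²)² = p + 4*(-3 + 25)² = p + 4*22² = p + 4*484 = p + 1936 = 1936 + p)
5*o(-2) = 5*(1936 - 2) = 5*1934 = 9670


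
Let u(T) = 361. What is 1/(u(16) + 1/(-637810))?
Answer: 637810/230249409 ≈ 0.0027701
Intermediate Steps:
1/(u(16) + 1/(-637810)) = 1/(361 + 1/(-637810)) = 1/(361 - 1/637810) = 1/(230249409/637810) = 637810/230249409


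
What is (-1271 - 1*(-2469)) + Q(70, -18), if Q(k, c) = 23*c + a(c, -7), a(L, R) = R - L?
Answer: 795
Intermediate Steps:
Q(k, c) = -7 + 22*c (Q(k, c) = 23*c + (-7 - c) = -7 + 22*c)
(-1271 - 1*(-2469)) + Q(70, -18) = (-1271 - 1*(-2469)) + (-7 + 22*(-18)) = (-1271 + 2469) + (-7 - 396) = 1198 - 403 = 795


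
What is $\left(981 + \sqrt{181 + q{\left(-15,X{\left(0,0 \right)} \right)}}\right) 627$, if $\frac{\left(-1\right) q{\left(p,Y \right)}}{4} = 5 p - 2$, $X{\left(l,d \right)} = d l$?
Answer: $615087 + 627 \sqrt{489} \approx 6.2895 \cdot 10^{5}$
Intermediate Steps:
$q{\left(p,Y \right)} = 8 - 20 p$ ($q{\left(p,Y \right)} = - 4 \left(5 p - 2\right) = - 4 \left(-2 + 5 p\right) = 8 - 20 p$)
$\left(981 + \sqrt{181 + q{\left(-15,X{\left(0,0 \right)} \right)}}\right) 627 = \left(981 + \sqrt{181 + \left(8 - -300\right)}\right) 627 = \left(981 + \sqrt{181 + \left(8 + 300\right)}\right) 627 = \left(981 + \sqrt{181 + 308}\right) 627 = \left(981 + \sqrt{489}\right) 627 = 615087 + 627 \sqrt{489}$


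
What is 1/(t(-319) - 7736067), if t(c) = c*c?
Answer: -1/7634306 ≈ -1.3099e-7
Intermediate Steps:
t(c) = c²
1/(t(-319) - 7736067) = 1/((-319)² - 7736067) = 1/(101761 - 7736067) = 1/(-7634306) = -1/7634306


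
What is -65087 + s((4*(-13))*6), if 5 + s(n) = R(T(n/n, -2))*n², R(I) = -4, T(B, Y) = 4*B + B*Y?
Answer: -454468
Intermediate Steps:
s(n) = -5 - 4*n²
-65087 + s((4*(-13))*6) = -65087 + (-5 - 4*((4*(-13))*6)²) = -65087 + (-5 - 4*(-52*6)²) = -65087 + (-5 - 4*(-312)²) = -65087 + (-5 - 4*97344) = -65087 + (-5 - 389376) = -65087 - 389381 = -454468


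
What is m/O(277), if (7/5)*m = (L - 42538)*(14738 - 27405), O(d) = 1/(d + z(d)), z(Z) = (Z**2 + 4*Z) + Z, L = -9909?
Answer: 260393794831295/7 ≈ 3.7199e+13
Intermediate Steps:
z(Z) = Z**2 + 5*Z
O(d) = 1/(d + d*(5 + d))
m = 3321730745/7 (m = 5*((-9909 - 42538)*(14738 - 27405))/7 = 5*(-52447*(-12667))/7 = (5/7)*664346149 = 3321730745/7 ≈ 4.7453e+8)
m/O(277) = 3321730745/(7*((1/(277*(6 + 277))))) = 3321730745/(7*(((1/277)/283))) = 3321730745/(7*(((1/277)*(1/283)))) = 3321730745/(7*(1/78391)) = (3321730745/7)*78391 = 260393794831295/7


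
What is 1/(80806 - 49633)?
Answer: 1/31173 ≈ 3.2079e-5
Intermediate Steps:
1/(80806 - 49633) = 1/31173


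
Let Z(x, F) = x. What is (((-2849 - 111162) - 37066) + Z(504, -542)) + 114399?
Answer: -36174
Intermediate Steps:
(((-2849 - 111162) - 37066) + Z(504, -542)) + 114399 = (((-2849 - 111162) - 37066) + 504) + 114399 = ((-114011 - 37066) + 504) + 114399 = (-151077 + 504) + 114399 = -150573 + 114399 = -36174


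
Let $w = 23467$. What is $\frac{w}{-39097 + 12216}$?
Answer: $- \frac{23467}{26881} \approx -0.873$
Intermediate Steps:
$\frac{w}{-39097 + 12216} = \frac{23467}{-39097 + 12216} = \frac{23467}{-26881} = 23467 \left(- \frac{1}{26881}\right) = - \frac{23467}{26881}$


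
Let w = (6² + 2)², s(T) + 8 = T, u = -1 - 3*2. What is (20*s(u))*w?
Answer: -433200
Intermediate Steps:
u = -7 (u = -1 - 6 = -7)
s(T) = -8 + T
w = 1444 (w = (36 + 2)² = 38² = 1444)
(20*s(u))*w = (20*(-8 - 7))*1444 = (20*(-15))*1444 = -300*1444 = -433200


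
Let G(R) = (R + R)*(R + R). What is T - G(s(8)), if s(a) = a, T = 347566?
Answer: 347310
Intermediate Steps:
G(R) = 4*R² (G(R) = (2*R)*(2*R) = 4*R²)
T - G(s(8)) = 347566 - 4*8² = 347566 - 4*64 = 347566 - 1*256 = 347566 - 256 = 347310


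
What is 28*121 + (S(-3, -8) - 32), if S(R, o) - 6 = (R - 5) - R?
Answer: 3357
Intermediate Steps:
S(R, o) = 1 (S(R, o) = 6 + ((R - 5) - R) = 6 + ((-5 + R) - R) = 6 - 5 = 1)
28*121 + (S(-3, -8) - 32) = 28*121 + (1 - 32) = 3388 - 31 = 3357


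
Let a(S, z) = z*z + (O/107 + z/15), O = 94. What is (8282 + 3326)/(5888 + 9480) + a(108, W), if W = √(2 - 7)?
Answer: -691904/205547 + I*√5/15 ≈ -3.3662 + 0.14907*I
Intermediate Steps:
W = I*√5 (W = √(-5) = I*√5 ≈ 2.2361*I)
a(S, z) = 94/107 + z² + z/15 (a(S, z) = z*z + (94/107 + z/15) = z² + (94*(1/107) + z*(1/15)) = z² + (94/107 + z/15) = 94/107 + z² + z/15)
(8282 + 3326)/(5888 + 9480) + a(108, W) = (8282 + 3326)/(5888 + 9480) + (94/107 + (I*√5)² + (I*√5)/15) = 11608/15368 + (94/107 - 5 + I*√5/15) = 11608*(1/15368) + (-441/107 + I*√5/15) = 1451/1921 + (-441/107 + I*√5/15) = -691904/205547 + I*√5/15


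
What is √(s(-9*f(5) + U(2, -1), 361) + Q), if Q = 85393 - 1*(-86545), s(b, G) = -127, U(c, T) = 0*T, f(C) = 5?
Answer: √171811 ≈ 414.50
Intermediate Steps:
U(c, T) = 0
Q = 171938 (Q = 85393 + 86545 = 171938)
√(s(-9*f(5) + U(2, -1), 361) + Q) = √(-127 + 171938) = √171811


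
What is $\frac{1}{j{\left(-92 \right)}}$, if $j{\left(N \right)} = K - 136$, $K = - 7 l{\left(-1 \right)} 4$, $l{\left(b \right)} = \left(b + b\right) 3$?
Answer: $\frac{1}{32} \approx 0.03125$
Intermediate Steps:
$l{\left(b \right)} = 6 b$ ($l{\left(b \right)} = 2 b 3 = 6 b$)
$K = 168$ ($K = - 7 \cdot 6 \left(-1\right) 4 = \left(-7\right) \left(-6\right) 4 = 42 \cdot 4 = 168$)
$j{\left(N \right)} = 32$ ($j{\left(N \right)} = 168 - 136 = 32$)
$\frac{1}{j{\left(-92 \right)}} = \frac{1}{32}$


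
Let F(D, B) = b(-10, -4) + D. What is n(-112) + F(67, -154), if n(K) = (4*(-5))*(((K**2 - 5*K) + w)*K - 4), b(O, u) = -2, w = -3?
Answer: 29346385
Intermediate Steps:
F(D, B) = -2 + D
n(K) = 80 - 20*K*(-3 + K**2 - 5*K) (n(K) = (4*(-5))*(((K**2 - 5*K) - 3)*K - 4) = -20*((-3 + K**2 - 5*K)*K - 4) = -20*(K*(-3 + K**2 - 5*K) - 4) = -20*(-4 + K*(-3 + K**2 - 5*K)) = 80 - 20*K*(-3 + K**2 - 5*K))
n(-112) + F(67, -154) = (80 - 20*(-112)**3 + 60*(-112) + 100*(-112)**2) + (-2 + 67) = (80 - 20*(-1404928) - 6720 + 100*12544) + 65 = (80 + 28098560 - 6720 + 1254400) + 65 = 29346320 + 65 = 29346385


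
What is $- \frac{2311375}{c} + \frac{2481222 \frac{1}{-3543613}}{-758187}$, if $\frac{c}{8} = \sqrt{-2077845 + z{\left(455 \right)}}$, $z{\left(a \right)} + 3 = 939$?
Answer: $\frac{827074}{895573769877} + \frac{2311375 i \sqrt{2076909}}{16615272} \approx 9.2351 \cdot 10^{-7} + 200.48 i$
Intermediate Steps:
$z{\left(a \right)} = 936$ ($z{\left(a \right)} = -3 + 939 = 936$)
$c = 8 i \sqrt{2076909}$ ($c = 8 \sqrt{-2077845 + 936} = 8 \sqrt{-2076909} = 8 i \sqrt{2076909} \approx 11529.0 i$)
$- \frac{2311375}{c} + \frac{2481222 \frac{1}{-3543613}}{-758187} = - \frac{2311375}{8 i \sqrt{2076909}} + \frac{2481222 \frac{1}{-3543613}}{-758187} = - 2311375 \left(- \frac{i \sqrt{2076909}}{16615272}\right) + 2481222 \left(- \frac{1}{3543613}\right) \left(- \frac{1}{758187}\right) = \frac{2311375 i \sqrt{2076909}}{16615272} - - \frac{827074}{895573769877} = \frac{2311375 i \sqrt{2076909}}{16615272} + \frac{827074}{895573769877} = \frac{827074}{895573769877} + \frac{2311375 i \sqrt{2076909}}{16615272}$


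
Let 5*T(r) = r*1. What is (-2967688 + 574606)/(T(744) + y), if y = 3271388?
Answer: -5982705/8178842 ≈ -0.73149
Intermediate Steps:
T(r) = r/5 (T(r) = (r*1)/5 = r/5)
(-2967688 + 574606)/(T(744) + y) = (-2967688 + 574606)/((⅕)*744 + 3271388) = -2393082/(744/5 + 3271388) = -2393082/16357684/5 = -2393082*5/16357684 = -5982705/8178842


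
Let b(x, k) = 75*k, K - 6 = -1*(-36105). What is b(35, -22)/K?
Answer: -550/12037 ≈ -0.045692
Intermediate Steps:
K = 36111 (K = 6 - 1*(-36105) = 6 + 36105 = 36111)
b(35, -22)/K = (75*(-22))/36111 = -1650*1/36111 = -550/12037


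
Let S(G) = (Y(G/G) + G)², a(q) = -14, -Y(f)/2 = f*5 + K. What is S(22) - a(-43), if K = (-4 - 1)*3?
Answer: 1778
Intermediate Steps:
K = -15 (K = -5*3 = -15)
Y(f) = 30 - 10*f (Y(f) = -2*(f*5 - 15) = -2*(5*f - 15) = -2*(-15 + 5*f) = 30 - 10*f)
S(G) = (20 + G)² (S(G) = ((30 - 10*G/G) + G)² = ((30 - 10*1) + G)² = ((30 - 10) + G)² = (20 + G)²)
S(22) - a(-43) = (20 + 22)² - 1*(-14) = 42² + 14 = 1764 + 14 = 1778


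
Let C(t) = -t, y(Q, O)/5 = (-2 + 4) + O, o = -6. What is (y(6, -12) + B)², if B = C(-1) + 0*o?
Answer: 2401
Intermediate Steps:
y(Q, O) = 10 + 5*O (y(Q, O) = 5*((-2 + 4) + O) = 5*(2 + O) = 10 + 5*O)
B = 1 (B = -1*(-1) + 0*(-6) = 1 + 0 = 1)
(y(6, -12) + B)² = ((10 + 5*(-12)) + 1)² = ((10 - 60) + 1)² = (-50 + 1)² = (-49)² = 2401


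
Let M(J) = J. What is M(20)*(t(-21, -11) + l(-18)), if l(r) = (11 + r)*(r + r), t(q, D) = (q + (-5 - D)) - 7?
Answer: 4600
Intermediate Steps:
t(q, D) = -12 + q - D (t(q, D) = (-5 + q - D) - 7 = -12 + q - D)
l(r) = 2*r*(11 + r) (l(r) = (11 + r)*(2*r) = 2*r*(11 + r))
M(20)*(t(-21, -11) + l(-18)) = 20*((-12 - 21 - 1*(-11)) + 2*(-18)*(11 - 18)) = 20*((-12 - 21 + 11) + 2*(-18)*(-7)) = 20*(-22 + 252) = 20*230 = 4600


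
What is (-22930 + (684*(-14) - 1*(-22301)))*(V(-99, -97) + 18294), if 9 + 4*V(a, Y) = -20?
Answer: -746465135/4 ≈ -1.8662e+8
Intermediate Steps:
V(a, Y) = -29/4 (V(a, Y) = -9/4 + (1/4)*(-20) = -9/4 - 5 = -29/4)
(-22930 + (684*(-14) - 1*(-22301)))*(V(-99, -97) + 18294) = (-22930 + (684*(-14) - 1*(-22301)))*(-29/4 + 18294) = (-22930 + (-9576 + 22301))*(73147/4) = (-22930 + 12725)*(73147/4) = -10205*73147/4 = -746465135/4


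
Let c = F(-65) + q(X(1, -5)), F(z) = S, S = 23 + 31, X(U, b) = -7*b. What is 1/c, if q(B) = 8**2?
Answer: 1/118 ≈ 0.0084746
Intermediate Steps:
q(B) = 64
S = 54
F(z) = 54
c = 118 (c = 54 + 64 = 118)
1/c = 1/118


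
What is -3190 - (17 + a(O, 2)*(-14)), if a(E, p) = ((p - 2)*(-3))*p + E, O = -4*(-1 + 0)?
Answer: -3151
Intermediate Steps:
O = 4 (O = -4*(-1) = 4)
a(E, p) = E + p*(6 - 3*p) (a(E, p) = ((-2 + p)*(-3))*p + E = (6 - 3*p)*p + E = p*(6 - 3*p) + E = E + p*(6 - 3*p))
-3190 - (17 + a(O, 2)*(-14)) = -3190 - (17 + (4 - 3*2² + 6*2)*(-14)) = -3190 - (17 + (4 - 3*4 + 12)*(-14)) = -3190 - (17 + (4 - 12 + 12)*(-14)) = -3190 - (17 + 4*(-14)) = -3190 - (17 - 56) = -3190 - 1*(-39) = -3190 + 39 = -3151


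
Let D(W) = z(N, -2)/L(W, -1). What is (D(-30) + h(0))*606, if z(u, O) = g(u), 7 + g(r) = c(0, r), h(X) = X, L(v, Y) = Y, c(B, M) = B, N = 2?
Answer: 4242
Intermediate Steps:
g(r) = -7 (g(r) = -7 + 0 = -7)
z(u, O) = -7
D(W) = 7 (D(W) = -7/(-1) = -7*(-1) = 7)
(D(-30) + h(0))*606 = (7 + 0)*606 = 7*606 = 4242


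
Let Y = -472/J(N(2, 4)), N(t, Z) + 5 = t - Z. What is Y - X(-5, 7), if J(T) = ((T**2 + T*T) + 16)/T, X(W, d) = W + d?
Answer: 1538/57 ≈ 26.982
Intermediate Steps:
N(t, Z) = -5 + t - Z (N(t, Z) = -5 + (t - Z) = -5 + t - Z)
J(T) = (16 + 2*T**2)/T (J(T) = ((T**2 + T**2) + 16)/T = (2*T**2 + 16)/T = (16 + 2*T**2)/T)
Y = 1652/57 (Y = -472/(2*(-5 + 2 - 1*4) + 16/(-5 + 2 - 1*4)) = -472/(2*(-5 + 2 - 4) + 16/(-5 + 2 - 4)) = -472/(2*(-7) + 16/(-7)) = -472/(-14 + 16*(-1/7)) = -472/(-14 - 16/7) = -472/(-114/7) = -472*(-7/114) = 1652/57 ≈ 28.982)
Y - X(-5, 7) = 1652/57 - (-5 + 7) = 1652/57 - 1*2 = 1652/57 - 2 = 1538/57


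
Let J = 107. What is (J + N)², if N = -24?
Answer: 6889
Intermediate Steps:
(J + N)² = (107 - 24)² = 83² = 6889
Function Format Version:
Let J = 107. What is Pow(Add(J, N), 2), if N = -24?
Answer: 6889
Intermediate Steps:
Pow(Add(J, N), 2) = Pow(Add(107, -24), 2) = Pow(83, 2) = 6889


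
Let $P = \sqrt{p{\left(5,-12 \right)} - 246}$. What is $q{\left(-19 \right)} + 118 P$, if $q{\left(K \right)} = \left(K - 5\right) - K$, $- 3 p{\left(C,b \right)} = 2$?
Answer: $-5 + \frac{236 i \sqrt{555}}{3} \approx -5.0 + 1853.3 i$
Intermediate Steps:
$p{\left(C,b \right)} = - \frac{2}{3}$ ($p{\left(C,b \right)} = \left(- \frac{1}{3}\right) 2 = - \frac{2}{3}$)
$q{\left(K \right)} = -5$ ($q{\left(K \right)} = \left(K - 5\right) - K = \left(-5 + K\right) - K = -5$)
$P = \frac{2 i \sqrt{555}}{3}$ ($P = \sqrt{- \frac{2}{3} - 246} = \sqrt{- \frac{740}{3}} = \frac{2 i \sqrt{555}}{3} \approx 15.706 i$)
$q{\left(-19 \right)} + 118 P = -5 + 118 \frac{2 i \sqrt{555}}{3} = -5 + \frac{236 i \sqrt{555}}{3}$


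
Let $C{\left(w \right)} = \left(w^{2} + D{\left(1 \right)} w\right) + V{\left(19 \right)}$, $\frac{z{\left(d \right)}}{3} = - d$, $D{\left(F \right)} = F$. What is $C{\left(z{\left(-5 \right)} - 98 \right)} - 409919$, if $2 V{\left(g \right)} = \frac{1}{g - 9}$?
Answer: $- \frac{8062259}{20} \approx -4.0311 \cdot 10^{5}$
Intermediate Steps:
$V{\left(g \right)} = \frac{1}{2 \left(-9 + g\right)}$ ($V{\left(g \right)} = \frac{1}{2 \left(g - 9\right)} = \frac{1}{2 \left(-9 + g\right)}$)
$z{\left(d \right)} = - 3 d$ ($z{\left(d \right)} = 3 \left(- d\right) = - 3 d$)
$C{\left(w \right)} = \frac{1}{20} + w + w^{2}$ ($C{\left(w \right)} = \left(w^{2} + 1 w\right) + \frac{1}{2 \left(-9 + 19\right)} = \left(w^{2} + w\right) + \frac{1}{2 \cdot 10} = \left(w + w^{2}\right) + \frac{1}{2} \cdot \frac{1}{10} = \left(w + w^{2}\right) + \frac{1}{20} = \frac{1}{20} + w + w^{2}$)
$C{\left(z{\left(-5 \right)} - 98 \right)} - 409919 = \left(\frac{1}{20} - 83 + \left(\left(-3\right) \left(-5\right) - 98\right)^{2}\right) - 409919 = \left(\frac{1}{20} + \left(15 - 98\right) + \left(15 - 98\right)^{2}\right) - 409919 = \left(\frac{1}{20} - 83 + \left(-83\right)^{2}\right) - 409919 = \left(\frac{1}{20} - 83 + 6889\right) - 409919 = \frac{136121}{20} - 409919 = - \frac{8062259}{20}$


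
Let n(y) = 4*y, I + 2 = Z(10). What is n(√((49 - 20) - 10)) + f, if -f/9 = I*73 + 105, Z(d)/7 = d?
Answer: -45621 + 4*√19 ≈ -45604.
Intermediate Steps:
Z(d) = 7*d
I = 68 (I = -2 + 7*10 = -2 + 70 = 68)
f = -45621 (f = -9*(68*73 + 105) = -9*(4964 + 105) = -9*5069 = -45621)
n(√((49 - 20) - 10)) + f = 4*√((49 - 20) - 10) - 45621 = 4*√(29 - 10) - 45621 = 4*√19 - 45621 = -45621 + 4*√19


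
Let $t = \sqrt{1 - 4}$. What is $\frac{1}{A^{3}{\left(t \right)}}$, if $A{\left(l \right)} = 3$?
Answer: $\frac{1}{27} \approx 0.037037$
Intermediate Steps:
$t = i \sqrt{3}$ ($t = \sqrt{-3} = i \sqrt{3} \approx 1.732 i$)
$\frac{1}{A^{3}{\left(t \right)}} = \frac{1}{3^{3}} = \frac{1}{27}$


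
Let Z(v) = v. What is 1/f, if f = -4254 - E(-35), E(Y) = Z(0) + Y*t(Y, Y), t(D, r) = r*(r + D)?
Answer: 1/81496 ≈ 1.2271e-5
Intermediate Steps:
t(D, r) = r*(D + r)
E(Y) = 2*Y³ (E(Y) = 0 + Y*(Y*(Y + Y)) = 0 + Y*(Y*(2*Y)) = 0 + Y*(2*Y²) = 0 + 2*Y³ = 2*Y³)
f = 81496 (f = -4254 - 2*(-35)³ = -4254 - 2*(-42875) = -4254 - 1*(-85750) = -4254 + 85750 = 81496)
1/f = 1/81496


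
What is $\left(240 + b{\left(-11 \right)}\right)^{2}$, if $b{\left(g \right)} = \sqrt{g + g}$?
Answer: $\left(240 + i \sqrt{22}\right)^{2} \approx 57578.0 + 2251.4 i$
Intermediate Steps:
$b{\left(g \right)} = \sqrt{2} \sqrt{g}$ ($b{\left(g \right)} = \sqrt{2 g} = \sqrt{2} \sqrt{g}$)
$\left(240 + b{\left(-11 \right)}\right)^{2} = \left(240 + \sqrt{2} \sqrt{-11}\right)^{2} = \left(240 + \sqrt{2} i \sqrt{11}\right)^{2} = \left(240 + i \sqrt{22}\right)^{2}$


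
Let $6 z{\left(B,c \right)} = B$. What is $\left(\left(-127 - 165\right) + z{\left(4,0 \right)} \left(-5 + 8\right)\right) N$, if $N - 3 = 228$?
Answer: $-66990$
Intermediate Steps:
$z{\left(B,c \right)} = \frac{B}{6}$
$N = 231$ ($N = 3 + 228 = 231$)
$\left(\left(-127 - 165\right) + z{\left(4,0 \right)} \left(-5 + 8\right)\right) N = \left(\left(-127 - 165\right) + \frac{1}{6} \cdot 4 \left(-5 + 8\right)\right) 231 = \left(-292 + \frac{2}{3} \cdot 3\right) 231 = \left(-292 + 2\right) 231 = \left(-290\right) 231 = -66990$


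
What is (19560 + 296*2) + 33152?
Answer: 53304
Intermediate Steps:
(19560 + 296*2) + 33152 = (19560 + 592) + 33152 = 20152 + 33152 = 53304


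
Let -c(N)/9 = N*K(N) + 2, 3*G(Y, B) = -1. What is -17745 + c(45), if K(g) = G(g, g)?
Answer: -17628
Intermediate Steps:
G(Y, B) = -⅓ (G(Y, B) = (⅓)*(-1) = -⅓)
K(g) = -⅓
c(N) = -18 + 3*N (c(N) = -9*(N*(-⅓) + 2) = -9*(-N/3 + 2) = -9*(2 - N/3) = -18 + 3*N)
-17745 + c(45) = -17745 + (-18 + 3*45) = -17745 + (-18 + 135) = -17745 + 117 = -17628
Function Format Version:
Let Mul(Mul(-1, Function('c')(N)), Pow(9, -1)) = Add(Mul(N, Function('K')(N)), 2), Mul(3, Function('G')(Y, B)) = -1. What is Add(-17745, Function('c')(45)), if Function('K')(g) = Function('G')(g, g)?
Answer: -17628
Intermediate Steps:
Function('G')(Y, B) = Rational(-1, 3) (Function('G')(Y, B) = Mul(Rational(1, 3), -1) = Rational(-1, 3))
Function('K')(g) = Rational(-1, 3)
Function('c')(N) = Add(-18, Mul(3, N)) (Function('c')(N) = Mul(-9, Add(Mul(N, Rational(-1, 3)), 2)) = Mul(-9, Add(Mul(Rational(-1, 3), N), 2)) = Mul(-9, Add(2, Mul(Rational(-1, 3), N))) = Add(-18, Mul(3, N)))
Add(-17745, Function('c')(45)) = Add(-17745, Add(-18, Mul(3, 45))) = Add(-17745, Add(-18, 135)) = Add(-17745, 117) = -17628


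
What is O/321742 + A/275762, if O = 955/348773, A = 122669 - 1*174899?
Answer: -2930492571134735/15472305738322646 ≈ -0.18940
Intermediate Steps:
A = -52230 (A = 122669 - 174899 = -52230)
O = 955/348773 (O = 955*(1/348773) = 955/348773 ≈ 0.0027382)
O/321742 + A/275762 = (955/348773)/321742 - 52230/275762 = (955/348773)*(1/321742) - 52230*1/275762 = 955/112214922566 - 26115/137881 = -2930492571134735/15472305738322646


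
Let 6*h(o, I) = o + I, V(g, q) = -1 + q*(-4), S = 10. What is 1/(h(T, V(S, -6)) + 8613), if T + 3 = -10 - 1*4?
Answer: 1/8614 ≈ 0.00011609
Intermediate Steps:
T = -17 (T = -3 + (-10 - 1*4) = -3 + (-10 - 4) = -3 - 14 = -17)
V(g, q) = -1 - 4*q
h(o, I) = I/6 + o/6 (h(o, I) = (o + I)/6 = (I + o)/6 = I/6 + o/6)
1/(h(T, V(S, -6)) + 8613) = 1/(((-1 - 4*(-6))/6 + (⅙)*(-17)) + 8613) = 1/(((-1 + 24)/6 - 17/6) + 8613) = 1/(((⅙)*23 - 17/6) + 8613) = 1/((23/6 - 17/6) + 8613) = 1/(1 + 8613) = 1/8614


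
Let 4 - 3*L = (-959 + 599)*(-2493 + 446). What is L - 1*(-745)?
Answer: -734681/3 ≈ -2.4489e+5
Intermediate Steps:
L = -736916/3 (L = 4/3 - (-959 + 599)*(-2493 + 446)/3 = 4/3 - (-120)*(-2047) = 4/3 - ⅓*736920 = 4/3 - 245640 = -736916/3 ≈ -2.4564e+5)
L - 1*(-745) = -736916/3 - 1*(-745) = -736916/3 + 745 = -734681/3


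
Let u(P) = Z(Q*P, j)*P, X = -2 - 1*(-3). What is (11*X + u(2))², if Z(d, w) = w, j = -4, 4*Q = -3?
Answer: 9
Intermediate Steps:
Q = -¾ (Q = (¼)*(-3) = -¾ ≈ -0.75000)
X = 1 (X = -2 + 3 = 1)
u(P) = -4*P
(11*X + u(2))² = (11*1 - 4*2)² = (11 - 8)² = 3² = 9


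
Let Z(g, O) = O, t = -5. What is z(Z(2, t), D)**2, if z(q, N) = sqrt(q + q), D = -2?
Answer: -10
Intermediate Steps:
z(q, N) = sqrt(2)*sqrt(q) (z(q, N) = sqrt(2*q) = sqrt(2)*sqrt(q))
z(Z(2, t), D)**2 = (sqrt(2)*sqrt(-5))**2 = (sqrt(2)*(I*sqrt(5)))**2 = (I*sqrt(10))**2 = -10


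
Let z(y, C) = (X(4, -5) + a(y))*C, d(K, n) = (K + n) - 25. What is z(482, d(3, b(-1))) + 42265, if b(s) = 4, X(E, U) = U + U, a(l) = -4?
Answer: 42517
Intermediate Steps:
X(E, U) = 2*U
d(K, n) = -25 + K + n
z(y, C) = -14*C (z(y, C) = (2*(-5) - 4)*C = (-10 - 4)*C = -14*C)
z(482, d(3, b(-1))) + 42265 = -14*(-25 + 3 + 4) + 42265 = -14*(-18) + 42265 = 252 + 42265 = 42517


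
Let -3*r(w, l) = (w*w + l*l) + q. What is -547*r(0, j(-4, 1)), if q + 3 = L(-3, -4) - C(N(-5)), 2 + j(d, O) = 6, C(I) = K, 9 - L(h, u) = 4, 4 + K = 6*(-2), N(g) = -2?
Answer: 18598/3 ≈ 6199.3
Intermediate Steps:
K = -16 (K = -4 + 6*(-2) = -4 - 12 = -16)
L(h, u) = 5 (L(h, u) = 9 - 1*4 = 9 - 4 = 5)
C(I) = -16
j(d, O) = 4 (j(d, O) = -2 + 6 = 4)
q = 18 (q = -3 + (5 - 1*(-16)) = -3 + (5 + 16) = -3 + 21 = 18)
r(w, l) = -6 - l**2/3 - w**2/3 (r(w, l) = -((w*w + l*l) + 18)/3 = -((w**2 + l**2) + 18)/3 = -((l**2 + w**2) + 18)/3 = -(18 + l**2 + w**2)/3 = -6 - l**2/3 - w**2/3)
-547*r(0, j(-4, 1)) = -547*(-6 - 1/3*4**2 - 1/3*0**2) = -547*(-6 - 1/3*16 - 1/3*0) = -547*(-6 - 16/3 + 0) = -547*(-34/3) = 18598/3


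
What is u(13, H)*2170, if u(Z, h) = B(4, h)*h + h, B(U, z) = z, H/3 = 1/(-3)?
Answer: 0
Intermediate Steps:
H = -1 (H = 3/(-3) = 3*(-⅓) = -1)
u(Z, h) = h + h² (u(Z, h) = h*h + h = h² + h = h + h²)
u(13, H)*2170 = -(1 - 1)*2170 = -1*0*2170 = 0*2170 = 0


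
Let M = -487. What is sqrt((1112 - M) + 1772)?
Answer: sqrt(3371) ≈ 58.060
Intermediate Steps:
sqrt((1112 - M) + 1772) = sqrt((1112 - 1*(-487)) + 1772) = sqrt((1112 + 487) + 1772) = sqrt(1599 + 1772) = sqrt(3371)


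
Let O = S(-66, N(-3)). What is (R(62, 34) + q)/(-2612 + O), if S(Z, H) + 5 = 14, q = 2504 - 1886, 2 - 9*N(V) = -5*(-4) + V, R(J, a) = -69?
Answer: -549/2603 ≈ -0.21091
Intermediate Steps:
N(V) = -2 - V/9 (N(V) = 2/9 - (-5*(-4) + V)/9 = 2/9 - (20 + V)/9 = 2/9 + (-20/9 - V/9) = -2 - V/9)
q = 618
S(Z, H) = 9 (S(Z, H) = -5 + 14 = 9)
O = 9
(R(62, 34) + q)/(-2612 + O) = (-69 + 618)/(-2612 + 9) = 549/(-2603) = 549*(-1/2603) = -549/2603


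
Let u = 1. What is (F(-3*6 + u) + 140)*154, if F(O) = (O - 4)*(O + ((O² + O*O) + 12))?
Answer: -1831522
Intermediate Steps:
F(O) = (-4 + O)*(12 + O + 2*O²) (F(O) = (-4 + O)*(O + ((O² + O²) + 12)) = (-4 + O)*(O + (2*O² + 12)) = (-4 + O)*(O + (12 + 2*O²)) = (-4 + O)*(12 + O + 2*O²))
(F(-3*6 + u) + 140)*154 = ((-48 - 7*(-3*6 + 1)² + 2*(-3*6 + 1)³ + 8*(-3*6 + 1)) + 140)*154 = ((-48 - 7*(-18 + 1)² + 2*(-18 + 1)³ + 8*(-18 + 1)) + 140)*154 = ((-48 - 7*(-17)² + 2*(-17)³ + 8*(-17)) + 140)*154 = ((-48 - 7*289 + 2*(-4913) - 136) + 140)*154 = ((-48 - 2023 - 9826 - 136) + 140)*154 = (-12033 + 140)*154 = -11893*154 = -1831522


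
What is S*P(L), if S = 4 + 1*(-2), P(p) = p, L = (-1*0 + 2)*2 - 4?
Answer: 0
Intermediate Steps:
L = 0 (L = (0 + 2)*2 - 4 = 2*2 - 4 = 4 - 4 = 0)
S = 2 (S = 4 - 2 = 2)
S*P(L) = 2*0 = 0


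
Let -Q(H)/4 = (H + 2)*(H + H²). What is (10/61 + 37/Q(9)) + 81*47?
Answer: 919656263/241560 ≈ 3807.2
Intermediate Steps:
Q(H) = -4*(2 + H)*(H + H²) (Q(H) = -4*(H + 2)*(H + H²) = -4*(2 + H)*(H + H²))
(10/61 + 37/Q(9)) + 81*47 = (10/61 + 37/((-4*9*(2 + 9² + 3*9)))) + 81*47 = (10*(1/61) + 37/((-4*9*(2 + 81 + 27)))) + 3807 = (10/61 + 37/((-4*9*110))) + 3807 = (10/61 + 37/(-3960)) + 3807 = (10/61 + 37*(-1/3960)) + 3807 = (10/61 - 37/3960) + 3807 = 37343/241560 + 3807 = 919656263/241560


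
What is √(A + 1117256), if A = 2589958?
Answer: √3707214 ≈ 1925.4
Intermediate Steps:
√(A + 1117256) = √(2589958 + 1117256) = √3707214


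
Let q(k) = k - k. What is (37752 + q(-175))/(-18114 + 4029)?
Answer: -12584/4695 ≈ -2.6803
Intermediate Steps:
q(k) = 0
(37752 + q(-175))/(-18114 + 4029) = (37752 + 0)/(-18114 + 4029) = 37752/(-14085) = 37752*(-1/14085) = -12584/4695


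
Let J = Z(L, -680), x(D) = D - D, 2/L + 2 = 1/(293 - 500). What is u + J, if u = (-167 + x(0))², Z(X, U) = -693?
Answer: 27196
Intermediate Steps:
L = -414/415 (L = 2/(-2 + 1/(293 - 500)) = 2/(-2 + 1/(-207)) = 2/(-2 - 1/207) = 2/(-415/207) = 2*(-207/415) = -414/415 ≈ -0.99759)
x(D) = 0
J = -693
u = 27889 (u = (-167 + 0)² = (-167)² = 27889)
u + J = 27889 - 693 = 27196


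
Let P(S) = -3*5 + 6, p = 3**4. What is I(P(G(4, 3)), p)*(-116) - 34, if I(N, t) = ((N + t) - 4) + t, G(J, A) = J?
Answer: -17318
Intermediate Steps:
p = 81
P(S) = -9 (P(S) = -15 + 6 = -9)
I(N, t) = -4 + N + 2*t (I(N, t) = (-4 + N + t) + t = -4 + N + 2*t)
I(P(G(4, 3)), p)*(-116) - 34 = (-4 - 9 + 2*81)*(-116) - 34 = (-4 - 9 + 162)*(-116) - 34 = 149*(-116) - 34 = -17284 - 34 = -17318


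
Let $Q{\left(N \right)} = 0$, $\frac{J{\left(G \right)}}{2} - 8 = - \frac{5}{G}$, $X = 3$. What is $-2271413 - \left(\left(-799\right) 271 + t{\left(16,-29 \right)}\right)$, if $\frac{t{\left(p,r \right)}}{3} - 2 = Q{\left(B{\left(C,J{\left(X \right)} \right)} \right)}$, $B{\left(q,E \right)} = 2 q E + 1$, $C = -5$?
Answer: $-2054890$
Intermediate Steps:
$J{\left(G \right)} = 16 - \frac{10}{G}$ ($J{\left(G \right)} = 16 + 2 \left(- \frac{5}{G}\right) = 16 - \frac{10}{G}$)
$B{\left(q,E \right)} = 1 + 2 E q$ ($B{\left(q,E \right)} = 2 E q + 1 = 1 + 2 E q$)
$t{\left(p,r \right)} = 6$ ($t{\left(p,r \right)} = 6 + 3 \cdot 0 = 6 + 0 = 6$)
$-2271413 - \left(\left(-799\right) 271 + t{\left(16,-29 \right)}\right) = -2271413 - \left(\left(-799\right) 271 + 6\right) = -2271413 - \left(-216529 + 6\right) = -2271413 - -216523 = -2271413 + 216523 = -2054890$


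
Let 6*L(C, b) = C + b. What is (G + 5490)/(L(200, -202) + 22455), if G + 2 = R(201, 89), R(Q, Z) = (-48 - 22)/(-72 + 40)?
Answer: 263529/1077824 ≈ 0.24450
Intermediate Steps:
L(C, b) = C/6 + b/6 (L(C, b) = (C + b)/6 = C/6 + b/6)
R(Q, Z) = 35/16 (R(Q, Z) = -70/(-32) = -70*(-1/32) = 35/16)
G = 3/16 (G = -2 + 35/16 = 3/16 ≈ 0.18750)
(G + 5490)/(L(200, -202) + 22455) = (3/16 + 5490)/(((1/6)*200 + (1/6)*(-202)) + 22455) = 87843/(16*((100/3 - 101/3) + 22455)) = 87843/(16*(-1/3 + 22455)) = 87843/(16*(67364/3)) = (87843/16)*(3/67364) = 263529/1077824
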